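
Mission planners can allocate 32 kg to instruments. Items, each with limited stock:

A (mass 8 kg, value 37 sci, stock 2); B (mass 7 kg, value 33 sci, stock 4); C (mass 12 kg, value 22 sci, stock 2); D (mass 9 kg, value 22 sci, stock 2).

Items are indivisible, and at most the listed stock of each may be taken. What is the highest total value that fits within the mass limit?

Top feasible selections:
- 2×A + 2×B: mass 30, value 140
- 1×A + 3×B: mass 29, value 136
Best: 140 sci.

140 sci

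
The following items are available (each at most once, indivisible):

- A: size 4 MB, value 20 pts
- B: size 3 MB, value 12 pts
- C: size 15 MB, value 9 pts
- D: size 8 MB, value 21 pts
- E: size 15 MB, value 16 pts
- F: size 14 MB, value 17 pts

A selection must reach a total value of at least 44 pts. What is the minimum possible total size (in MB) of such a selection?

15

Subsets with value ≥ 44, sorted by total size:
- A+B+D: size 15, value 53
- A+B+F: size 21, value 49
Minimum size: 15 MB.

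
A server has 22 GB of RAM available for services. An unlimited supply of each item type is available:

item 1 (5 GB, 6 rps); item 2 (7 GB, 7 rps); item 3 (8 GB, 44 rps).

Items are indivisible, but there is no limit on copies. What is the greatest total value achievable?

Best value-per-unit is item 3 at 44/8; filling with it alone gives 2×44 = 88.
Optimal mix: 1×item 1 + 2×item 3 → memory 21, value 94.

94 rps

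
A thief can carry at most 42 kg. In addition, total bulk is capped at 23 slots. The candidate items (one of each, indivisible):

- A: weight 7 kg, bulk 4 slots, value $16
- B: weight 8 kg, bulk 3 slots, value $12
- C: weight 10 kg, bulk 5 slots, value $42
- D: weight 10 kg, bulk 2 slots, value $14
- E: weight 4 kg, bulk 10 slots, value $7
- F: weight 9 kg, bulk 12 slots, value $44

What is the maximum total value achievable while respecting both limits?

Feasible sets respecting both limits:
- A+C+D+F: weight 36, bulk 23, value 116
- B+C+D+F: weight 37, bulk 22, value 112
- A+C+F: weight 26, bulk 21, value 102
- C+D+F: weight 29, bulk 19, value 100
Best: $116.

$116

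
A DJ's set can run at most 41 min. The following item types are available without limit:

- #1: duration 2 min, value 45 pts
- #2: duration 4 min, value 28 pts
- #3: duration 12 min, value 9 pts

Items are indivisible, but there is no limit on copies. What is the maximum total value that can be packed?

Best value-per-unit is #1 at 45/2, and filling with it alone uses duration 20×2=40. No mix of the others beats 20×45 = 900.

900 pts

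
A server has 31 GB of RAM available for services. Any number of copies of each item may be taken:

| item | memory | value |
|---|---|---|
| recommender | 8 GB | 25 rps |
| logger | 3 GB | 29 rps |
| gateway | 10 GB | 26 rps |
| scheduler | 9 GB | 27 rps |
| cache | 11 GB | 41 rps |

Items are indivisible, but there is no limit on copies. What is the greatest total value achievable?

Best value-per-unit is logger at 29/3, and filling with it alone uses memory 10×3=30. No mix of the others beats 10×29 = 290.

290 rps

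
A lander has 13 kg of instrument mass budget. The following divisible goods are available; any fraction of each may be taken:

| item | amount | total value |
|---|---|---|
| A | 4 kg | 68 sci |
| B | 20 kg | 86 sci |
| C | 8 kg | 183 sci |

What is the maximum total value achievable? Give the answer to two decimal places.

255.30

Take in order of value per unit:
- C (183/8 per unit): all 8 → value 183, running total 183.00
- A (68/4 per unit): all 4 → value 68, running total 251.00
- B (86/20 per unit): 1 of 20 → value 1×86/20 = 4.3000, running total 255.30
Total 255.30.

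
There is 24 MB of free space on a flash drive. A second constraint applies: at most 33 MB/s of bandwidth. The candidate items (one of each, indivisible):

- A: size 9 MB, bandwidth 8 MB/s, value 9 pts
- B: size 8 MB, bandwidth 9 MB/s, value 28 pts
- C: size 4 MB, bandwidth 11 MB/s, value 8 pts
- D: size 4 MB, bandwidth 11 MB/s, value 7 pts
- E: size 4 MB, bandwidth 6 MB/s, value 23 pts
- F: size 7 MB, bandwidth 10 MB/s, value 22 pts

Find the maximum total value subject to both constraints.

Feasible sets respecting both limits:
- B+E+F: size 19, bandwidth 25, value 73
- A+B+E: size 21, bandwidth 23, value 60
- B+C+E: size 16, bandwidth 26, value 59
Best: 73 pts.

73 pts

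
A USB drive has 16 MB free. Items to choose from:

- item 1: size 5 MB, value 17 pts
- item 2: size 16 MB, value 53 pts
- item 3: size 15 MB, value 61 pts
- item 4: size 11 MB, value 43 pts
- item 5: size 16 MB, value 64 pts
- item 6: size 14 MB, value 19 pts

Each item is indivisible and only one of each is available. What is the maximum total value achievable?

Check high-value combinations within 16 MB:
- item 5: size 16, value 64
- item 3: size 15, value 61
- item 1+item 4: size 5+11=16, value 17+43=60
- item 2: size 16, value 53
Best: 64 pts.

64 pts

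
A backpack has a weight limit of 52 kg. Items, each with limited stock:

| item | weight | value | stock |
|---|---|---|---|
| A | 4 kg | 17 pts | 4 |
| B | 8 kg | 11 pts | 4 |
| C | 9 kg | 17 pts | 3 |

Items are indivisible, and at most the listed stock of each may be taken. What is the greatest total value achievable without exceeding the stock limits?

130 pts

Best selections within weight 52 and stock limits:
- 4×A + 1×B + 3×C: weight 51, value 130
- 4×A + 2×B + 2×C: weight 50, value 124
Best: 130 pts.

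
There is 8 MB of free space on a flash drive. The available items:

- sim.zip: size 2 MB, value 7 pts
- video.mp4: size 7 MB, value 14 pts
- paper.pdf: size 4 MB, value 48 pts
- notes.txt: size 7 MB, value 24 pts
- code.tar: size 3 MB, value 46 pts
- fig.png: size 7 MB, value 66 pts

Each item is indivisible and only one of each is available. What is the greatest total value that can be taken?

94 pts

This is a 0/1 knapsack; check combinations near the capacity.
- paper.pdf+code.tar: size 4+3=7, value 48+46=94
- fig.png: size 7, value 66
- sim.zip+paper.pdf: size 2+4=6, value 7+48=55
- sim.zip+code.tar: size 2+3=5, value 7+46=53
Best: 94 pts.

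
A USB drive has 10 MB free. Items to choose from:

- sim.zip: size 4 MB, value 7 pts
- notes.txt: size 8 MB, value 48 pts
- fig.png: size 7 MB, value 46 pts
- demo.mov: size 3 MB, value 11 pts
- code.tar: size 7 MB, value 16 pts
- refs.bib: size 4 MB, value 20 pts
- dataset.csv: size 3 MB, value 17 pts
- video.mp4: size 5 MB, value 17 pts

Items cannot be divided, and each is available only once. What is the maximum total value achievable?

63 pts

Check high-value combinations within 10 MB:
- fig.png+dataset.csv: size 7+3=10, value 46+17=63
- fig.png+demo.mov: size 7+3=10, value 46+11=57
- notes.txt: size 8, value 48
- demo.mov+refs.bib+dataset.csv: size 3+4+3=10, value 11+20+17=48
Best: 63 pts.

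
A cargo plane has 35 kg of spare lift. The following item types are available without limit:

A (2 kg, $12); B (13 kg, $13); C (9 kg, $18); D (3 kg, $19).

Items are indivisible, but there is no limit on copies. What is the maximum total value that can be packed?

$221

Best value-per-unit is D at 19/3; filling with it alone gives 11×19 = 209.
Optimal mix: 1×A + 11×D → weight 35, value 221.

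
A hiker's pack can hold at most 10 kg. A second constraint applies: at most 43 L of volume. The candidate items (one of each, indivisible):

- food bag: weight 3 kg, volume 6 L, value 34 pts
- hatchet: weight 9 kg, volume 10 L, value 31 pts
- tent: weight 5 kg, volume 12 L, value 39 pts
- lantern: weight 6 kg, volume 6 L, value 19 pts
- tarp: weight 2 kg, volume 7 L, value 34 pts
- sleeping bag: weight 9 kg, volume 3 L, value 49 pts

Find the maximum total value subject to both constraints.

107 pts

Feasible sets respecting both limits:
- food bag+tent+tarp: weight 10, volume 25, value 107
- food bag+tent: weight 8, volume 18, value 73
- tent+tarp: weight 7, volume 19, value 73
Best: 107 pts.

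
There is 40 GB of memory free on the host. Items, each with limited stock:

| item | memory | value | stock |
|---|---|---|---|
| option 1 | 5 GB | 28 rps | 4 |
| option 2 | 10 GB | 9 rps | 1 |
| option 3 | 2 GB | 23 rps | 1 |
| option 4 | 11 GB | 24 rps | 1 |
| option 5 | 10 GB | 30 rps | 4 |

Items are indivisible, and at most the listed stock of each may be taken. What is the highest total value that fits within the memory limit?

Best selections within memory 40 and stock limits:
- 4×option 1 + 2×option 5: memory 40, value 172
- 3×option 1 + 1×option 3 + 2×option 5: memory 37, value 167
- 4×option 1 + 1×option 3 + 1×option 5: memory 32, value 165
- 3×option 1 + 1×option 3 + 1×option 4 + 1×option 5: memory 38, value 161
Best: 172 rps.

172 rps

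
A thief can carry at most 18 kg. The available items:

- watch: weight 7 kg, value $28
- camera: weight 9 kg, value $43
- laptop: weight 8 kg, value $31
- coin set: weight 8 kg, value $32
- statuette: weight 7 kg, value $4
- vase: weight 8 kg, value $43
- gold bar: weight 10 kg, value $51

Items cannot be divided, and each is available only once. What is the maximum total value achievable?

Check high-value combinations within 18 kg:
- vase+gold bar: weight 8+10=18, value 43+51=94
- camera+vase: weight 9+8=17, value 43+43=86
- coin set+gold bar: weight 8+10=18, value 32+51=83
Best: $94.

$94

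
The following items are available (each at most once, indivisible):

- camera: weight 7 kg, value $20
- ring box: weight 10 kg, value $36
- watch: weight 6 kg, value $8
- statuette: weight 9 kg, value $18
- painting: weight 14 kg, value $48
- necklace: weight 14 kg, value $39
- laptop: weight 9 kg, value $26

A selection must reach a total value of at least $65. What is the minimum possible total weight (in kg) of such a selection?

Subsets with value ≥ 65, sorted by total weight:
- camera+painting: weight 21, value 68
- painting+laptop: weight 23, value 74
- statuette+painting: weight 23, value 66
Minimum weight: 21 kg.

21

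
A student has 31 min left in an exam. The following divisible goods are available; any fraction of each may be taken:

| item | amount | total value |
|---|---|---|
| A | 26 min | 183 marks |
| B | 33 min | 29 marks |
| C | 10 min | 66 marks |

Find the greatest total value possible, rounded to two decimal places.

216.00

Take in order of value per unit:
- A (183/26 per unit): all 26 → value 183, running total 183.00
- C (66/10 per unit): 5 of 10 → value 5×66/10 = 33.0000, running total 216.00
Total 216.00.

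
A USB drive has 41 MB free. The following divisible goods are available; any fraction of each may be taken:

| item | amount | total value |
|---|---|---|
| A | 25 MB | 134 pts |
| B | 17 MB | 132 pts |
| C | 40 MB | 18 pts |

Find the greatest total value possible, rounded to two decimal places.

Take in order of value per unit:
- B (132/17 per unit): all 17 → value 132, running total 132.00
- A (134/25 per unit): 24 of 25 → value 24×134/25 = 128.6400, running total 260.64
Total 260.64.

260.64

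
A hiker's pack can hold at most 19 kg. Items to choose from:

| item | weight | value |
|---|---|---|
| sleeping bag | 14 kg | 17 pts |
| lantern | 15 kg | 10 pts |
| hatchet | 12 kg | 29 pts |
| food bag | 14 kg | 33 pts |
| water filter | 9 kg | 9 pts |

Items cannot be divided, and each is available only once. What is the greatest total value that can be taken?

Check high-value combinations within 19 kg:
- food bag: weight 14, value 33
- hatchet: weight 12, value 29
- sleeping bag: weight 14, value 17
Best: 33 pts.

33 pts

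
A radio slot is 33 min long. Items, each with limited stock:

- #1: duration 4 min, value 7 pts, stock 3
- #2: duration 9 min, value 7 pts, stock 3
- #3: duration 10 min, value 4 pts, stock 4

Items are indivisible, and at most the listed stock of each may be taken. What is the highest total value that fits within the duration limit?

Best selections within duration 33 and stock limits:
- 3×#1 + 2×#2: duration 30, value 35
- 3×#1 + 1×#2 + 1×#3: duration 31, value 32
Best: 35 pts.

35 pts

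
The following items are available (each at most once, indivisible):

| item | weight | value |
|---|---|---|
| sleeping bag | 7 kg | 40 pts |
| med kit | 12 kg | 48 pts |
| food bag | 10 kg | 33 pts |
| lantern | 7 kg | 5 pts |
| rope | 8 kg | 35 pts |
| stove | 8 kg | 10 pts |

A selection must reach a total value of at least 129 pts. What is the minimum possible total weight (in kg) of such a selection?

35

Subsets with value ≥ 129, sorted by total weight:
- sleeping bag+med kit+rope+stove: weight 35, value 133
- sleeping bag+med kit+food bag+rope: weight 37, value 156
Minimum weight: 35 kg.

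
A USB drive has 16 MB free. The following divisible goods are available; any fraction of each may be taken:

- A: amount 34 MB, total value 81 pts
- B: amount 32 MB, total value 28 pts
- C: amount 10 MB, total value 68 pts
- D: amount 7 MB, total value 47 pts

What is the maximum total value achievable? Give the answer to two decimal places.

Take in order of value per unit:
- C (68/10 per unit): all 10 → value 68, running total 68.00
- D (47/7 per unit): 6 of 7 → value 6×47/7 = 40.2857, running total 108.29
Total 108.29.

108.29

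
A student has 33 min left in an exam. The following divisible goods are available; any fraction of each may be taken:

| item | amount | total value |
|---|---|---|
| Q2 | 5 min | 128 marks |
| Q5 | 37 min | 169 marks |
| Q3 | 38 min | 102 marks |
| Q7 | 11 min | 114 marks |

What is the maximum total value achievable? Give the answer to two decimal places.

Take in order of value per unit:
- Q2 (128/5 per unit): all 5 → value 128, running total 128.00
- Q7 (114/11 per unit): all 11 → value 114, running total 242.00
- Q5 (169/37 per unit): 17 of 37 → value 17×169/37 = 77.6486, running total 319.65
Total 319.65.

319.65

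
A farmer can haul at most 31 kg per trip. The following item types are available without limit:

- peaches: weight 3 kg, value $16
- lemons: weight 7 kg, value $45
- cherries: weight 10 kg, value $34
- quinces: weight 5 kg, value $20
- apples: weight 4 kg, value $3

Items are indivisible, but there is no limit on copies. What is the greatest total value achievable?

$196

Best value-per-unit is lemons at 45/7; filling with it alone gives 4×45 = 180.
Optimal mix: 1×peaches + 4×lemons → weight 31, value 196.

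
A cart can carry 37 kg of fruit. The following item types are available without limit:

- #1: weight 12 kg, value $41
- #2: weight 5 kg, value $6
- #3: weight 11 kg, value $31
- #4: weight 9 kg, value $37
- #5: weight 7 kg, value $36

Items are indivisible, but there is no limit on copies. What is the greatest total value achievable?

Best value-per-unit is #5 at 36/7; filling with it alone gives 5×36 = 180.
Optimal mix: 1×#4 + 4×#5 → weight 37, value 181.

$181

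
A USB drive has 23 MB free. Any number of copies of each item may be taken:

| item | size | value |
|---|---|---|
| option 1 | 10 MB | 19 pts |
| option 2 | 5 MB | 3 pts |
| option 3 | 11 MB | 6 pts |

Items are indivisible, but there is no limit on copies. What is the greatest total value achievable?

Best value-per-unit is option 1 at 19/10, and filling with it alone uses size 2×10=20. No mix of the others beats 2×19 = 38.

38 pts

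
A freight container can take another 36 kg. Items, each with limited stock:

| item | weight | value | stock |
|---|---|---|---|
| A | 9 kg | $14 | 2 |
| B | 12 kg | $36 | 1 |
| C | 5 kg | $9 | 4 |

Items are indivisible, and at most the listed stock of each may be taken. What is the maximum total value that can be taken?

Top feasible selections:
- 1×A + 1×B + 3×C: weight 36, value 77
- 2×A + 1×B + 1×C: weight 35, value 73
- 1×B + 4×C: weight 32, value 72
- 1×A + 1×B + 2×C: weight 31, value 68
Best: $77.

$77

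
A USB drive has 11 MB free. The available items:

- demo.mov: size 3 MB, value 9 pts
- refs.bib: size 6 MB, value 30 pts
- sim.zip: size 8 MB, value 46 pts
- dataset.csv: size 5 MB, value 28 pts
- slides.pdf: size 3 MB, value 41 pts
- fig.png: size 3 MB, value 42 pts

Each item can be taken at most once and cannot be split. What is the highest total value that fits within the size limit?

Check high-value combinations within 11 MB:
- dataset.csv+slides.pdf+fig.png: size 5+3+3=11, value 28+41+42=111
- demo.mov+slides.pdf+fig.png: size 3+3+3=9, value 9+41+42=92
- sim.zip+fig.png: size 8+3=11, value 46+42=88
- sim.zip+slides.pdf: size 8+3=11, value 46+41=87
Best: 111 pts.

111 pts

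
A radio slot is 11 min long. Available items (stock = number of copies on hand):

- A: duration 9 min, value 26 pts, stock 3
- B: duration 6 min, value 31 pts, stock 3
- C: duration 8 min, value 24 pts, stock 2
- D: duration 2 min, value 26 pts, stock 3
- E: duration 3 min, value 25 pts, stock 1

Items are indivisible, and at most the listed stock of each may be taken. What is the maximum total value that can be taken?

103 pts

Best selections within duration 11 and stock limits:
- 3×D + 1×E: duration 9, value 103
- 1×B + 2×D: duration 10, value 83
- 1×B + 1×D + 1×E: duration 11, value 82
Best: 103 pts.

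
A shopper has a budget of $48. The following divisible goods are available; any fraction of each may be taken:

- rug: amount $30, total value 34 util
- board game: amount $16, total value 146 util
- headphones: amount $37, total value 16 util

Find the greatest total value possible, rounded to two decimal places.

180.86

Take in order of value per unit:
- board game (146/16 per unit): all 16 → value 146, running total 146.00
- rug (34/30 per unit): all 30 → value 34, running total 180.00
- headphones (16/37 per unit): 2 of 37 → value 2×16/37 = 0.8649, running total 180.86
Total 180.86.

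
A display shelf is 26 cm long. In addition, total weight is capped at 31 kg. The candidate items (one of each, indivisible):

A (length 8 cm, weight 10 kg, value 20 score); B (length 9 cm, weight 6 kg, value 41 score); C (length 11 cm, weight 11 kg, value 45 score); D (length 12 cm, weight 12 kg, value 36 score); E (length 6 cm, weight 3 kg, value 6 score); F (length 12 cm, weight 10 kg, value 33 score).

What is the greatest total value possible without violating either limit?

92 score

Feasible sets respecting both limits:
- B+C+E: length 26, weight 20, value 92
- B+C: length 20, weight 17, value 86
- C+D: length 23, weight 23, value 81
Best: 92 score.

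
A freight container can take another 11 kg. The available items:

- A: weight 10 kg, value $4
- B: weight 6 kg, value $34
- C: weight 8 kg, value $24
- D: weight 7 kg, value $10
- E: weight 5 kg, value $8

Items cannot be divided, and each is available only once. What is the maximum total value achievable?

$42

Check high-value combinations within 11 kg:
- B+E: weight 6+5=11, value 34+8=42
- B: weight 6, value 34
- C: weight 8, value 24
- D: weight 7, value 10
- E: weight 5, value 8
Best: $42.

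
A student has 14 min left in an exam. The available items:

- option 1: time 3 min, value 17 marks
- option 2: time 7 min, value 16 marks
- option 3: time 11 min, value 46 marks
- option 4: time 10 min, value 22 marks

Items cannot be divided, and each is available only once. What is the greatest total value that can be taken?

Check high-value combinations within 14 min:
- option 1+option 3: time 3+11=14, value 17+46=63
- option 3: time 11, value 46
- option 1+option 4: time 3+10=13, value 17+22=39
Best: 63 marks.

63 marks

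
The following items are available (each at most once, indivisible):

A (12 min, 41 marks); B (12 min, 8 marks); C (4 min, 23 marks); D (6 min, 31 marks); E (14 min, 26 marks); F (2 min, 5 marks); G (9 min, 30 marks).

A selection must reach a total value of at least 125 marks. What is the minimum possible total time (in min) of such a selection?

Subsets with value ≥ 125, sorted by total time:
- A+C+D+G: time 31, value 125
- A+C+D+F+G: time 33, value 130
Minimum time: 31 min.

31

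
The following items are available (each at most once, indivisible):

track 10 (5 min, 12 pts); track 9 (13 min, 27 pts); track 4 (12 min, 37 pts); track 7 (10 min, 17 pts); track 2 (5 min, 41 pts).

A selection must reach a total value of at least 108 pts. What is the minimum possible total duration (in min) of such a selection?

35

Subsets with value ≥ 108, sorted by total duration:
- track 10+track 9+track 4+track 2: duration 35, value 117
- track 9+track 4+track 7+track 2: duration 40, value 122
- track 10+track 9+track 4+track 7+track 2: duration 45, value 134
Minimum duration: 35 min.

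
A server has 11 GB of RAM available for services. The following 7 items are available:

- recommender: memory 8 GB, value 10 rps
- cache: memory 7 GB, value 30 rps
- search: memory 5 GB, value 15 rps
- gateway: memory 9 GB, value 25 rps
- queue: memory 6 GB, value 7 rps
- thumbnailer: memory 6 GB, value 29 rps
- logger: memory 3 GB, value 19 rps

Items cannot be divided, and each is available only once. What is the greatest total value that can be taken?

Check high-value combinations within 11 GB:
- cache+logger: memory 7+3=10, value 30+19=49
- thumbnailer+logger: memory 6+3=9, value 29+19=48
- search+thumbnailer: memory 5+6=11, value 15+29=44
- search+logger: memory 5+3=8, value 15+19=34
Best: 49 rps.

49 rps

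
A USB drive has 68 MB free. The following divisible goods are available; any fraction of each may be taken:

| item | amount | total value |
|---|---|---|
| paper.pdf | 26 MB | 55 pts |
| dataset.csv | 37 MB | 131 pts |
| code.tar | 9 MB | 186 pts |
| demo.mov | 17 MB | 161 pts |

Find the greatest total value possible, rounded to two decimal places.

Take in order of value per unit:
- code.tar (186/9 per unit): all 9 → value 186, running total 186.00
- demo.mov (161/17 per unit): all 17 → value 161, running total 347.00
- dataset.csv (131/37 per unit): all 37 → value 131, running total 478.00
- paper.pdf (55/26 per unit): 5 of 26 → value 5×55/26 = 10.5769, running total 488.58
Total 488.58.

488.58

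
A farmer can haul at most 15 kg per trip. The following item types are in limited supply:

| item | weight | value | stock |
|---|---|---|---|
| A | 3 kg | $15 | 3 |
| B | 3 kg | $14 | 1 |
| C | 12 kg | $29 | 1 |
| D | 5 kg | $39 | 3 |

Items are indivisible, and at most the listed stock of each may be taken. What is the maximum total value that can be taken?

$117

Top feasible selections:
- 3×D: weight 15, value 117
- 1×A + 2×D: weight 13, value 93
- 1×B + 2×D: weight 13, value 92
- 3×A + 1×D: weight 14, value 84
Best: $117.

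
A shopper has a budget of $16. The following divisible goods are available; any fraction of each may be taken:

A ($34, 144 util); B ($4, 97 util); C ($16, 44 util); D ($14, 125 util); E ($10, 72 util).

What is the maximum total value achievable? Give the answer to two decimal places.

Take in order of value per unit:
- B (97/4 per unit): all 4 → value 97, running total 97.00
- D (125/14 per unit): 12 of 14 → value 12×125/14 = 107.1429, running total 204.14
Total 204.14.

204.14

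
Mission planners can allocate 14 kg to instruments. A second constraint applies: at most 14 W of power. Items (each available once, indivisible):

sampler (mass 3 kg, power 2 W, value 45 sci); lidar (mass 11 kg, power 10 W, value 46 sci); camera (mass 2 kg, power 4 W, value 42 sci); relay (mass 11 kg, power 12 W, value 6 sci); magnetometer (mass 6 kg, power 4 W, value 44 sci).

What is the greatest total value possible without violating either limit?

131 sci

Feasible sets respecting both limits:
- sampler+camera+magnetometer: mass 11, power 10, value 131
- sampler+lidar: mass 14, power 12, value 91
- sampler+magnetometer: mass 9, power 6, value 89
Best: 131 sci.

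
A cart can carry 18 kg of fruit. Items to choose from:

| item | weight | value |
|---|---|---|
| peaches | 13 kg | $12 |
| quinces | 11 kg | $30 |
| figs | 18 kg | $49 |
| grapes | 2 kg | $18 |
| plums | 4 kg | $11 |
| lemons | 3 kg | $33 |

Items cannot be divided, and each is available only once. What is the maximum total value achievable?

This is a 0/1 knapsack; check combinations near the capacity.
- quinces+grapes+lemons: weight 11+2+3=16, value 30+18+33=81
- quinces+plums+lemons: weight 11+4+3=18, value 30+11+33=74
- quinces+lemons: weight 11+3=14, value 30+33=63
- peaches+grapes+lemons: weight 13+2+3=18, value 12+18+33=63
- grapes+plums+lemons: weight 2+4+3=9, value 18+11+33=62
Best: $81.

$81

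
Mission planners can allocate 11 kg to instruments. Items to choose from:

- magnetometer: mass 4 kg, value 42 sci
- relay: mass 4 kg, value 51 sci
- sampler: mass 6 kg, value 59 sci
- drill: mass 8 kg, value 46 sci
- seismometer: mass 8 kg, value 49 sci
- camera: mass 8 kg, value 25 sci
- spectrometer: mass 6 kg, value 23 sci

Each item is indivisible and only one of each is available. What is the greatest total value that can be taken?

110 sci

Check high-value combinations within 11 kg:
- relay+sampler: mass 4+6=10, value 51+59=110
- magnetometer+sampler: mass 4+6=10, value 42+59=101
- magnetometer+relay: mass 4+4=8, value 42+51=93
- relay+spectrometer: mass 4+6=10, value 51+23=74
- magnetometer+spectrometer: mass 4+6=10, value 42+23=65
Best: 110 sci.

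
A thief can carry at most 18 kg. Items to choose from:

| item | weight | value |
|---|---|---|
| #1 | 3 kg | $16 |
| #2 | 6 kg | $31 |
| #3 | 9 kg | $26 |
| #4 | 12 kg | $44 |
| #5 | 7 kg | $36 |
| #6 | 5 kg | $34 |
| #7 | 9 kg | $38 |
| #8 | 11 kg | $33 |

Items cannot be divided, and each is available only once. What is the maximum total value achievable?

Check high-value combinations within 18 kg:
- #2+#5+#6: weight 6+7+5=18, value 31+36+34=101
- #1+#6+#7: weight 3+5+9=17, value 16+34+38=88
- #1+#5+#6: weight 3+7+5=15, value 16+36+34=86
- #1+#2+#7: weight 3+6+9=18, value 16+31+38=85
Best: $101.

$101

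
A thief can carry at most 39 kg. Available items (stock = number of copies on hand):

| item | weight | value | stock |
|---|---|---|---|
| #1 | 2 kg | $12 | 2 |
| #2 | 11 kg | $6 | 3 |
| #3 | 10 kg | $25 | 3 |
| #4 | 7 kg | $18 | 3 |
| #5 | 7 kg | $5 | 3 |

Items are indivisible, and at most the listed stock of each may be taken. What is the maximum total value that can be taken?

Top feasible selections:
- 2×#1 + 2×#3 + 2×#4: weight 38, value 110
- 1×#1 + 3×#3 + 1×#4: weight 39, value 105
- 2×#1 + 1×#3 + 3×#4: weight 35, value 103
Best: $110.

$110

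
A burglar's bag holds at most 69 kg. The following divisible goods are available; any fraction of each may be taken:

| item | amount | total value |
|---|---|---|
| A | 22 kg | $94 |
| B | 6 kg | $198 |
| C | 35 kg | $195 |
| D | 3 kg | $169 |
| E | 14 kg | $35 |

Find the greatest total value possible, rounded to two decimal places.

Take in order of value per unit:
- D (169/3 per unit): all 3 → value 169, running total 169.00
- B (198/6 per unit): all 6 → value 198, running total 367.00
- C (195/35 per unit): all 35 → value 195, running total 562.00
- A (94/22 per unit): all 22 → value 94, running total 656.00
- E (35/14 per unit): 3 of 14 → value 3×35/14 = 7.5000, running total 663.50
Total 663.50.

663.50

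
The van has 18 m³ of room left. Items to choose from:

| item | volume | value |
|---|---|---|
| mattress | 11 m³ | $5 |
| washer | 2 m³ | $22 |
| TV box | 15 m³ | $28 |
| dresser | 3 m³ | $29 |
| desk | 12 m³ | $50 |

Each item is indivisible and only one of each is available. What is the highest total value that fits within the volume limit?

Check high-value combinations within 18 m³:
- washer+dresser+desk: volume 2+3+12=17, value 22+29+50=101
- dresser+desk: volume 3+12=15, value 29+50=79
- washer+desk: volume 2+12=14, value 22+50=72
- TV box+dresser: volume 15+3=18, value 28+29=57
Best: $101.

$101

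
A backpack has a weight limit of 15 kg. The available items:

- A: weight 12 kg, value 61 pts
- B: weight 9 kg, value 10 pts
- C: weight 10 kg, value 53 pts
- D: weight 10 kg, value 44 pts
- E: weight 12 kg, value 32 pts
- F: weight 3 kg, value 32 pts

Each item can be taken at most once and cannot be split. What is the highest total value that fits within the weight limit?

Check high-value combinations within 15 kg:
- A+F: weight 12+3=15, value 61+32=93
- C+F: weight 10+3=13, value 53+32=85
- D+F: weight 10+3=13, value 44+32=76
- E+F: weight 12+3=15, value 32+32=64
Best: 93 pts.

93 pts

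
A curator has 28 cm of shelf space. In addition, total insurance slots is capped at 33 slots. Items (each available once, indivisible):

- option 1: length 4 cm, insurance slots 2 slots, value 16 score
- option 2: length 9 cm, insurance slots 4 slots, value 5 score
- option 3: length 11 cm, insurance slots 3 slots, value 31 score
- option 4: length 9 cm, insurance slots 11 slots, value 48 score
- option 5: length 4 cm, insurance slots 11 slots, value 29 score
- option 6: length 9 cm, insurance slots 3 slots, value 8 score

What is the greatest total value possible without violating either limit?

Feasible sets respecting both limits:
- option 1+option 3+option 4+option 5: length 28, insurance slots 27, value 124
- option 3+option 4+option 5: length 24, insurance slots 25, value 108
- option 1+option 4+option 5+option 6: length 26, insurance slots 27, value 101
Best: 124 score.

124 score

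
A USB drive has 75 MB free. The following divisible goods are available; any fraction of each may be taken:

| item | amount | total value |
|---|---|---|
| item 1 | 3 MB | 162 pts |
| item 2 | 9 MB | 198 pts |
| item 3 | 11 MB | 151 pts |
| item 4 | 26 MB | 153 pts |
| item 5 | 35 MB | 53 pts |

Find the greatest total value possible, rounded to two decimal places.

703.37

Take in order of value per unit:
- item 1 (162/3 per unit): all 3 → value 162, running total 162.00
- item 2 (198/9 per unit): all 9 → value 198, running total 360.00
- item 3 (151/11 per unit): all 11 → value 151, running total 511.00
- item 4 (153/26 per unit): all 26 → value 153, running total 664.00
- item 5 (53/35 per unit): 26 of 35 → value 26×53/35 = 39.3714, running total 703.37
Total 703.37.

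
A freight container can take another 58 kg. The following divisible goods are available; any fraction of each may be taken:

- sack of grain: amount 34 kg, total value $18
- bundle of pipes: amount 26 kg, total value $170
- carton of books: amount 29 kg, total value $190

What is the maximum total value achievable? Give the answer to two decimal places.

361.59

Take in order of value per unit:
- carton of books (190/29 per unit): all 29 → value 190, running total 190.00
- bundle of pipes (170/26 per unit): all 26 → value 170, running total 360.00
- sack of grain (18/34 per unit): 3 of 34 → value 3×18/34 = 1.5882, running total 361.59
Total 361.59.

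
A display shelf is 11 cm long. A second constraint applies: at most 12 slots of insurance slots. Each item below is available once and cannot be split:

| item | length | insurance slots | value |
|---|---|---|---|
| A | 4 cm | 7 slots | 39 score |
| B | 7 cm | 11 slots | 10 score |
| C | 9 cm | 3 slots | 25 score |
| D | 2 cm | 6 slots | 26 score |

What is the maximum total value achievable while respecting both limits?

51 score

Feasible sets respecting both limits:
- C+D: length 11, insurance slots 9, value 51
- A: length 4, insurance slots 7, value 39
- D: length 2, insurance slots 6, value 26
Best: 51 score.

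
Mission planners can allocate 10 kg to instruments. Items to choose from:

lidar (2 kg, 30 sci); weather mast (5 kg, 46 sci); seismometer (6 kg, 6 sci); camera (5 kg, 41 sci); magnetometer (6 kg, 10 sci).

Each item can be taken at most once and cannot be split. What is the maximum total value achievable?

87 sci

Check high-value combinations within 10 kg:
- weather mast+camera: mass 5+5=10, value 46+41=87
- lidar+weather mast: mass 2+5=7, value 30+46=76
- lidar+camera: mass 2+5=7, value 30+41=71
- weather mast: mass 5, value 46
Best: 87 sci.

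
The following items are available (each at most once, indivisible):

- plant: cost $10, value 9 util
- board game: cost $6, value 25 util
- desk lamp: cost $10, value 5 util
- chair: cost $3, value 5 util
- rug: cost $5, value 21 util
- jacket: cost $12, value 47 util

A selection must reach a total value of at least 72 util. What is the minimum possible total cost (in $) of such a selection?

Subsets with value ≥ 72, sorted by total cost:
- board game+jacket: cost 18, value 72
- chair+rug+jacket: cost 20, value 73
Minimum cost: 18 $.

18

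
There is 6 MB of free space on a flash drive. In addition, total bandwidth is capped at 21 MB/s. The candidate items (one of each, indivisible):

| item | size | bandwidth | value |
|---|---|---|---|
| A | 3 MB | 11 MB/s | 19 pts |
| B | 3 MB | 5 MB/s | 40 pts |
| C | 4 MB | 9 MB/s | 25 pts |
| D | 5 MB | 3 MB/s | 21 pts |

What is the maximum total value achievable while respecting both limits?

Feasible sets respecting both limits:
- A+B: size 6, bandwidth 16, value 59
- B: size 3, bandwidth 5, value 40
- C: size 4, bandwidth 9, value 25
Best: 59 pts.

59 pts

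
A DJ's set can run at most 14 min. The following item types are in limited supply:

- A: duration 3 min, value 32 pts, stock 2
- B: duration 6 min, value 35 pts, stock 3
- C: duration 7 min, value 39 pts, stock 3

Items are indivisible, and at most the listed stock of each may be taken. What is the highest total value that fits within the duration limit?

103 pts

Best selections within duration 14 and stock limits:
- 2×A + 1×C: duration 13, value 103
- 2×A + 1×B: duration 12, value 99
- 2×C: duration 14, value 78
Best: 103 pts.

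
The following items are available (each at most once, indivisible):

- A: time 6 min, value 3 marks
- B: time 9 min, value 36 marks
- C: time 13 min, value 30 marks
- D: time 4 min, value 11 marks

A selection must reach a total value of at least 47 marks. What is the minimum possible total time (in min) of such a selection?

13

Subsets with value ≥ 47, sorted by total time:
- B+D: time 13, value 47
- A+B+D: time 19, value 50
- B+C: time 22, value 66
Minimum time: 13 min.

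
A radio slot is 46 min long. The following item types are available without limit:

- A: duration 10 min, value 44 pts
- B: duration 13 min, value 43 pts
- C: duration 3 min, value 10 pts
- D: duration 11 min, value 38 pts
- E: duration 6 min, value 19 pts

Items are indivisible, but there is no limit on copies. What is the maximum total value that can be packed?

Best value-per-unit is A at 44/10; filling with it alone gives 4×44 = 176.
Optimal mix: 4×A + 2×C → duration 46, value 196.

196 pts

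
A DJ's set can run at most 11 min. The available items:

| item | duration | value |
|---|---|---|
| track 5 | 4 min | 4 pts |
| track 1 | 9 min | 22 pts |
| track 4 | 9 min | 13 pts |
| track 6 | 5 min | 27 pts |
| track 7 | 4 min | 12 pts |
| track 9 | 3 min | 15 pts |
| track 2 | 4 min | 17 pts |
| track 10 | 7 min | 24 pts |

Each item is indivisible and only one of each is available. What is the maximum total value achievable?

44 pts

Check high-value combinations within 11 min:
- track 6+track 2: duration 5+4=9, value 27+17=44
- track 7+track 9+track 2: duration 4+3+4=11, value 12+15+17=44
- track 6+track 9: duration 5+3=8, value 27+15=42
- track 2+track 10: duration 4+7=11, value 17+24=41
- track 6+track 7: duration 5+4=9, value 27+12=39
Best: 44 pts.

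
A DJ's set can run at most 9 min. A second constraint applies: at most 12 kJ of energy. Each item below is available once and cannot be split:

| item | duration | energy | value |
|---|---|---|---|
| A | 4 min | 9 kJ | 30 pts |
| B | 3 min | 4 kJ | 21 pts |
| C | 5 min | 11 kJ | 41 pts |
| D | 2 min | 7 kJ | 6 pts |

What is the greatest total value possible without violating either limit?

Feasible sets respecting both limits:
- C: duration 5, energy 11, value 41
- A: duration 4, energy 9, value 30
- B+D: duration 5, energy 11, value 27
- B: duration 3, energy 4, value 21
Best: 41 pts.

41 pts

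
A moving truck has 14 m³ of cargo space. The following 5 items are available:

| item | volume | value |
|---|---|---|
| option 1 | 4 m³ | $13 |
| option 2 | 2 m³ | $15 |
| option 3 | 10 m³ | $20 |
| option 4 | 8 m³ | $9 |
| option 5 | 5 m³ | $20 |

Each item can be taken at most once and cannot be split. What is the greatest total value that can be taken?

This is a 0/1 knapsack; check combinations near the capacity.
- option 1+option 2+option 5: volume 4+2+5=11, value 13+15+20=48
- option 1+option 2+option 4: volume 4+2+8=14, value 13+15+9=37
- option 2+option 5: volume 2+5=7, value 15+20=35
Best: $48.

$48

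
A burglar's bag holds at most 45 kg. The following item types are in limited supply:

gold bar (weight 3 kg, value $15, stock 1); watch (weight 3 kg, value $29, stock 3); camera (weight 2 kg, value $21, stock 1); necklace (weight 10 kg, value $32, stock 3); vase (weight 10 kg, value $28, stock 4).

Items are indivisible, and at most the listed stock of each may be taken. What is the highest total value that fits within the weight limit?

Best selections within weight 45 and stock limits:
- 1×gold bar + 3×watch + 1×camera + 3×necklace: weight 44, value 219
- 1×gold bar + 3×watch + 1×camera + 2×necklace + 1×vase: weight 44, value 215
- 1×gold bar + 3×watch + 1×camera + 1×necklace + 2×vase: weight 44, value 211
- 1×gold bar + 3×watch + 1×camera + 3×vase: weight 44, value 207
Best: $219.

$219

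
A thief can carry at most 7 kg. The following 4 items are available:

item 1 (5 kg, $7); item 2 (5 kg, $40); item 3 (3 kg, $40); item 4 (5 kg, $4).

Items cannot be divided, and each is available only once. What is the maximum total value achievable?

$40

Check high-value combinations within 7 kg:
- item 3: weight 3, value 40
- item 2: weight 5, value 40
- item 1: weight 5, value 7
- item 4: weight 5, value 4
Best: $40.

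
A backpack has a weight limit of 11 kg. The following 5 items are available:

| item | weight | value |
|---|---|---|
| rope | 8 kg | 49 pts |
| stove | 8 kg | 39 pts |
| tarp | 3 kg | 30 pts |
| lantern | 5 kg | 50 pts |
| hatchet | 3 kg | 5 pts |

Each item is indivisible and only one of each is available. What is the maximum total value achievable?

85 pts

Check high-value combinations within 11 kg:
- tarp+lantern+hatchet: weight 3+5+3=11, value 30+50+5=85
- tarp+lantern: weight 3+5=8, value 30+50=80
- rope+tarp: weight 8+3=11, value 49+30=79
- stove+tarp: weight 8+3=11, value 39+30=69
- lantern+hatchet: weight 5+3=8, value 50+5=55
Best: 85 pts.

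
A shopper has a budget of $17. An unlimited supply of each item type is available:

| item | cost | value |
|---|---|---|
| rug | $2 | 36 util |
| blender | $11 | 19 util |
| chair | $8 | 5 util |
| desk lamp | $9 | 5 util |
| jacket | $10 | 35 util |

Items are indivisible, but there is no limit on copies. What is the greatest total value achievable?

288 util

Best value-per-unit is rug at 36/2, and filling with it alone uses cost 8×2=16. No mix of the others beats 8×36 = 288.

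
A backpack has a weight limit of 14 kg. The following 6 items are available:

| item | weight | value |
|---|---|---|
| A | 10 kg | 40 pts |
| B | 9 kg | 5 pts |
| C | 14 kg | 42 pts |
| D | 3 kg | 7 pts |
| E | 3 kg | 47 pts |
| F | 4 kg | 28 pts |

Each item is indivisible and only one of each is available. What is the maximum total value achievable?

Check high-value combinations within 14 kg:
- A+E: weight 10+3=13, value 40+47=87
- D+E+F: weight 3+3+4=10, value 7+47+28=82
- E+F: weight 3+4=7, value 47+28=75
- A+F: weight 10+4=14, value 40+28=68
Best: 87 pts.

87 pts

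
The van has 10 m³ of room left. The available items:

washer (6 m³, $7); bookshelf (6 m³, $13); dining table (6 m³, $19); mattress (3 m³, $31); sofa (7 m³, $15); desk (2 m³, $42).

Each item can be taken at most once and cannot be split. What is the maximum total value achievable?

This is a 0/1 knapsack; check combinations near the capacity.
- mattress+desk: volume 3+2=5, value 31+42=73
- dining table+desk: volume 6+2=8, value 19+42=61
- sofa+desk: volume 7+2=9, value 15+42=57
- bookshelf+desk: volume 6+2=8, value 13+42=55
- dining table+mattress: volume 6+3=9, value 19+31=50
Best: $73.

$73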